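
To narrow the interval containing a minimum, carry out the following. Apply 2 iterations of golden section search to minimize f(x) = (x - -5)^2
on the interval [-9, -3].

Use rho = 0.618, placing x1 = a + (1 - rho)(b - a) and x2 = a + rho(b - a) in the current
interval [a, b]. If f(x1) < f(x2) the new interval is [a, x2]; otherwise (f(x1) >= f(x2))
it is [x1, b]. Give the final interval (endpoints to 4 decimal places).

Golden section search for min of f(x) = (x - -5)^2 on [-9, -3].
Each step: x1 = a + (1 - rho)(b - a), x2 = a + rho(b - a); if f(x1) < f(x2) keep [a, x2], otherwise keep [x1, b].
Step 1: [-9.0000, -3.0000], x1=-6.7080 (f=2.9173), x2=-5.2920 (f=0.0853); f(x1) > f(x2) => keep [-6.7080, -3.0000]
Step 2: [-6.7080, -3.0000], x1=-5.2915 (f=0.0850), x2=-4.4165 (f=0.3405); f(x1) < f(x2) => keep [-6.7080, -4.4165]
Final interval: [-6.7080, -4.4165]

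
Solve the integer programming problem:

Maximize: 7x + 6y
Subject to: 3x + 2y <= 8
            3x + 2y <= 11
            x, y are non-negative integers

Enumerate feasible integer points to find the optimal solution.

Constraint 1: 3x + 2y <= 8
Constraint 2: 3x + 2y <= 11
Feasible x range (need y >= 0): 0 <= x <= min(8/3, 11/3) => x in {0, ..., 2}.
Enumerate feasible integer points row by row (the coefficient of y is 6 > 0, so for each x the largest feasible y gives the best value):
  x = 0: y <= min((8 - 3*0)/2, (11 - 3*0)/2) => y in {0, ..., 4}; best 7*0 + 6*4 = 24
  x = 1: y <= min((8 - 3*1)/2, (11 - 3*1)/2) => y in {0, ..., 2}; best 7*1 + 6*2 = 19
  x = 2: y <= min((8 - 3*2)/2, (11 - 3*2)/2) => y in {0, ..., 1}; best 7*2 + 6*1 = 20
The maximum 7x + 6y = 24 is achieved at x = 0, y = 4.
Check: 3*0 + 2*4 = 8 <= 8 and 3*0 + 2*4 = 8 <= 11.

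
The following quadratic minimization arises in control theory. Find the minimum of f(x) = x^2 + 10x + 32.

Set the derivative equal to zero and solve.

f(x) = x^2 + 10x + 32
f'(x) = 2x + (10) = 0
x = -10/2 = -5
f(-5) = 7
Since f''(x) = 2 > 0, this is a minimum.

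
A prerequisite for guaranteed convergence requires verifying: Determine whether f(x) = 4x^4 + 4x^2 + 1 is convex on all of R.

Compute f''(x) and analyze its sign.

f(x) = 4x^4 + 4x^2 + 1
f'(x) = 16x^3 + 8x
f''(x) = 48x^2 + 8
f''(x) = 48x^2 + 8 >= 8 > 0 for all x
Therefore, f is convex on R.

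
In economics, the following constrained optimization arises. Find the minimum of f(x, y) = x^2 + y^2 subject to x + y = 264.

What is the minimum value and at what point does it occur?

Substitute y = 264 - x into f(x,y) = x^2 + y^2:
g(x) = x^2 + (264 - x)^2 = 2x^2 - 528x + 69696
g'(x) = 4x - 528 = 0  =>  x = 132
y = 264 - 132 = 132
Minimum value = 132^2 + 132^2 = 34848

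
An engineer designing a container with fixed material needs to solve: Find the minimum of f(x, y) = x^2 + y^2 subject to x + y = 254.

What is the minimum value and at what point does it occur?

Substitute y = 254 - x into f(x,y) = x^2 + y^2:
g(x) = x^2 + (254 - x)^2 = 2x^2 - 508x + 64516
g'(x) = 4x - 508 = 0  =>  x = 127
y = 254 - 127 = 127
Minimum value = 127^2 + 127^2 = 32258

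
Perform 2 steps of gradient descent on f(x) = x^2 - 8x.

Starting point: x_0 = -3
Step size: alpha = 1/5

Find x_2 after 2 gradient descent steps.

f(x) = x^2 - 8x, f'(x) = 2x + (-8)
Step 1: f'(-3) = -14, x_1 = -3 - 1/5 * -14 = -1/5
Step 2: f'(-1/5) = -42/5, x_2 = -1/5 - 1/5 * -42/5 = 37/25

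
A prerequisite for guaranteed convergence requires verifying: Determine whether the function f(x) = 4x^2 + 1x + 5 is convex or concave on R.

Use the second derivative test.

f(x) = 4x^2 + 1x + 5
f'(x) = 8x + 1
f''(x) = 8
Since f''(x) = 8 > 0 for all x, f is convex on R.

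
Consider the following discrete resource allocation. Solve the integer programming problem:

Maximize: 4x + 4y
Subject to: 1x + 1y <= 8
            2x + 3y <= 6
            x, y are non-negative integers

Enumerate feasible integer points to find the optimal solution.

Constraint 1: 1x + 1y <= 8
Constraint 2: 2x + 3y <= 6
Feasible x range (need y >= 0): 0 <= x <= min(8/1, 6/2) => x in {0, ..., 3}.
Enumerate feasible integer points row by row (the coefficient of y is 4 > 0, so for each x the largest feasible y gives the best value):
  x = 0: y <= min((8 - 1*0)/1, (6 - 2*0)/3) => y in {0, ..., 2}; best 4*0 + 4*2 = 8
  x = 1: y <= min((8 - 1*1)/1, (6 - 2*1)/3) => y in {0, ..., 1}; best 4*1 + 4*1 = 8
  x = 2: y <= min((8 - 1*2)/1, (6 - 2*2)/3) => y in {0}; best 4*2 + 4*0 = 8
  x = 3: y <= min((8 - 1*3)/1, (6 - 2*3)/3) => y in {0}; best 4*3 + 4*0 = 12
The maximum 4x + 4y = 12 is achieved at x = 3, y = 0.
Check: 1*3 + 1*0 = 3 <= 8 and 2*3 + 3*0 = 6 <= 6.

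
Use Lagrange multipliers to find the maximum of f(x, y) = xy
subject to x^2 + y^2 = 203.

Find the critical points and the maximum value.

Lagrange conditions: y = 2*lambda*x and x = 2*lambda*y
If x = 0 then y = 0, violating the constraint, so x, y != 0.
Dividing: y/x = x/y => x^2 = y^2 => y = x or y = -x
Constraint: 2x^2 = 203 => x^2 = 203/2 => x = +/-sqrt(203/2)
Critical points: (sqrt(203/2), sqrt(203/2)), (-sqrt(203/2), -sqrt(203/2)), (sqrt(203/2), -sqrt(203/2)), (-sqrt(203/2), sqrt(203/2))
  y = x:  xy = x^2 = 203/2  at (sqrt(203/2), sqrt(203/2)) and (-sqrt(203/2), -sqrt(203/2))
  y = -x: xy = -x^2 = -203/2 at (sqrt(203/2), -sqrt(203/2)) and (-sqrt(203/2), sqrt(203/2))
Maximum xy = 203/2 at (sqrt(203/2), sqrt(203/2)) and (-sqrt(203/2), -sqrt(203/2))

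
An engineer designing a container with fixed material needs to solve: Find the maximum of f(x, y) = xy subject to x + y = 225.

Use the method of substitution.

Substitute y = 225 - x into f(x,y) = xy:
g(x) = x(225 - x) = 225x - x^2
g'(x) = 225 - 2x = 0  =>  x = 225/2
y = 225 - 225/2 = 225/2
Maximum value = (225/2) * (225/2) = 50625/4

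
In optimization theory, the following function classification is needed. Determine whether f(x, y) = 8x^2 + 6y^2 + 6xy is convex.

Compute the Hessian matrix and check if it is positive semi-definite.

f(x,y) = 8x^2 + 6y^2 + 6xy
Hessian H = [[16, 6], [6, 12]]
trace(H) = 28, det(H) = 156
Eigenvalues: (28 +/- sqrt(160)) / 2 = 20.32, 7.675
Since both eigenvalues > 0, f is convex.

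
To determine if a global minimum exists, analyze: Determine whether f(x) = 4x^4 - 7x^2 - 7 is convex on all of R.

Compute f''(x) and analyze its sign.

f(x) = 4x^4 - 7x^2 - 7
f'(x) = 16x^3 + -14x
f''(x) = 48x^2 + -14
f''(0) = -14 < 0, so not convex near x = 0
Therefore, f is not globally convex on R.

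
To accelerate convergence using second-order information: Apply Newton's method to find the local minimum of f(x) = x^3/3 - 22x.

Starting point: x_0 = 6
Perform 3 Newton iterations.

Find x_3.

f(x) = x^3/3 - 22x
f'(x) = x^2 - 22, f''(x) = 2x
Newton update: x_{n+1} = x_n - (x_n^2 - 22)/(2*x_n)
Step 1: x_0 = 6, f'=14, f''=12, x_1 = 29/6
Step 2: x_1 = 29/6, f'=49/36, f''=29/3, x_2 = 1633/348
Step 3: x_2 = 1633/348, f'=2401/121104, f''=1633/174, x_3 = 5330977/1136568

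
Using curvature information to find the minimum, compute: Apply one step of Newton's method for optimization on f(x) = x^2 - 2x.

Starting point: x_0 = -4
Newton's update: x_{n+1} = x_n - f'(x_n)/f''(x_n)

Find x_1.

f(x) = x^2 - 2x
f'(x) = 2x + (-2), f''(x) = 2
Newton step: x_1 = x_0 - f'(x_0)/f''(x_0)
f'(-4) = -10
x_1 = -4 - -10/2 = 1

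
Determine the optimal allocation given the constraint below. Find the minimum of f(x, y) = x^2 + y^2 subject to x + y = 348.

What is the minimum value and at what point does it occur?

Substitute y = 348 - x into f(x,y) = x^2 + y^2:
g(x) = x^2 + (348 - x)^2 = 2x^2 - 696x + 121104
g'(x) = 4x - 696 = 0  =>  x = 174
y = 348 - 174 = 174
Minimum value = 174^2 + 174^2 = 60552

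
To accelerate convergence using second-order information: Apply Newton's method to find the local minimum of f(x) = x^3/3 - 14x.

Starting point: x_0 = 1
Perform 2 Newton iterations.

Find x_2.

f(x) = x^3/3 - 14x
f'(x) = x^2 - 14, f''(x) = 2x
Newton update: x_{n+1} = x_n - (x_n^2 - 14)/(2*x_n)
Step 1: x_0 = 1, f'=-13, f''=2, x_1 = 15/2
Step 2: x_1 = 15/2, f'=169/4, f''=15, x_2 = 281/60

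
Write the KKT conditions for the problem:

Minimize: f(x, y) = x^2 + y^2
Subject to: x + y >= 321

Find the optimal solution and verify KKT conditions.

KKT conditions for min x^2 + y^2 s.t. x + y >= 321:
Stationarity: 2x = mu, 2y = mu
So x = y = mu/2.
Complementary slackness: mu*(x + y - 321) = 0
Primal feasibility: x + y >= 321; dual feasibility: mu >= 0
If mu = 0 then x = y = 0, but 0 + 0 < 321 is infeasible, so the constraint is active.
Constraint active: x + y = 2*(mu/2) = 321 => mu = 321
x = y = 321/2, f = 103041/2
Verify: stationarity 2*(321/2) = 321 = mu; primal 321/2 + 321/2 = 321 >= 321; dual mu = 321 >= 0; complementary slackness 321*(321 - 321) = 0. All KKT conditions hold.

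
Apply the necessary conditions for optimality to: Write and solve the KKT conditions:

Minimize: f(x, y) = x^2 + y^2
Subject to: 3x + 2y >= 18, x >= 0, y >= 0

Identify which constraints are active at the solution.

KKT conditions for min x^2 + y^2 s.t. 3x + 2y >= 18, x >= 0, y >= 0:
Stationarity: 2x = mu*3 + mu_x, 2y = mu*2 + mu_y, with mu, mu_x, mu_y >= 0
Complementary slackness: mu*(3x + 2y - 18) = 0, mu_x*x = 0, mu_y*y = 0
(0, 0) is infeasible (3*0 + 2*0 < 18), so if mu = 0 stationarity would force x = mu_x/2 >= 0, y = mu_y/2 >= 0 with mu_x*x = mu_y*y = 0, i.e. x = y = 0: contradiction. Hence mu > 0 and 3x + 2y = 18 is active.
Try x > 0, y > 0 (so mu_x = mu_y = 0): x = 3*mu/2, y = 2*mu/2
Substitute: 3*(3*mu/2) + 2*(2*mu/2) = 18
  mu*13/2 = 18 => mu = 36/13
x* = 54/13 > 0, y* = 36/13 > 0, consistent with mu_x = mu_y = 0.
f is convex and the constraints are linear, so this KKT point is the global minimum.
f* = 324/13
Active constraints: 3x + 2y >= 18 (holds with equality, mu = 36/13 > 0); x >= 0 and y >= 0 are inactive (mu_x = mu_y = 0).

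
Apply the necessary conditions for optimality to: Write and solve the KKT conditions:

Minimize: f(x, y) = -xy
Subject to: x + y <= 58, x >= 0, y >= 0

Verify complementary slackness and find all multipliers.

Problem: min -xy s.t. x + y <= 58 (multiplier lambda), x >= 0 (mu_x), y >= 0 (mu_y)
KKT stationarity: -y + lambda - mu_x = 0, -x + lambda - mu_y = 0, with lambda, mu_x, mu_y >= 0
Complementary slackness: lambda*(x + y - 58) = 0, mu_x*x = 0, mu_y*y = 0
If lambda = 0: y = -mu_x <= 0 and x = -mu_y <= 0 force x = y = 0 with f = 0; but x = y = 29 is feasible with f = -841 < 0, so this is not the minimum. Hence lambda > 0 and x + y = 58.
Try x > 0, y > 0 (so mu_x = mu_y = 0): y = lambda, x = lambda => x = y = lambda
x + y = 58 => 2*lambda = 58 => lambda = 29
x* = y* = 29 > 0, consistent with mu_x = mu_y = 0.
(Any feasible point with x = 0 or y = 0 has f = 0 > -841, so the minimum is not on those boundaries.)
min(-xy) = -841 (i.e. max xy = 841)
Multipliers: lambda = 29, mu_x = 0, mu_y = 0
Complementary slackness: lambda*(x + y - 58) = 29*(29 + 29 - 58) = 0, mu_x*x = 0*29 = 0, mu_y*y = 0*29 = 0. Satisfied.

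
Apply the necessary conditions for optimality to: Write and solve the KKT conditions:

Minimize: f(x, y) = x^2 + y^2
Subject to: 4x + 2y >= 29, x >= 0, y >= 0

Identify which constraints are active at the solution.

KKT conditions for min x^2 + y^2 s.t. 4x + 2y >= 29, x >= 0, y >= 0:
Stationarity: 2x = mu*4 + mu_x, 2y = mu*2 + mu_y, with mu, mu_x, mu_y >= 0
Complementary slackness: mu*(4x + 2y - 29) = 0, mu_x*x = 0, mu_y*y = 0
(0, 0) is infeasible (4*0 + 2*0 < 29), so if mu = 0 stationarity would force x = mu_x/2 >= 0, y = mu_y/2 >= 0 with mu_x*x = mu_y*y = 0, i.e. x = y = 0: contradiction. Hence mu > 0 and 4x + 2y = 29 is active.
Try x > 0, y > 0 (so mu_x = mu_y = 0): x = 4*mu/2, y = 2*mu/2
Substitute: 4*(4*mu/2) + 2*(2*mu/2) = 29
  mu*20/2 = 29 => mu = 29/10
x* = 29/5 > 0, y* = 29/10 > 0, consistent with mu_x = mu_y = 0.
f is convex and the constraints are linear, so this KKT point is the global minimum.
f* = 841/20
Active constraints: 4x + 2y >= 29 (holds with equality, mu = 29/10 > 0); x >= 0 and y >= 0 are inactive (mu_x = mu_y = 0).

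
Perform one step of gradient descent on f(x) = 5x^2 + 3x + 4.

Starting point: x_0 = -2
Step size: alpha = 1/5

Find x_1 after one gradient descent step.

f(x) = 5x^2 + 3x + 4
f'(x) = 10x + 3
f'(-2) = 10*-2 + (3) = -17
x_1 = x_0 - alpha * f'(x_0) = -2 - 1/5 * -17 = 7/5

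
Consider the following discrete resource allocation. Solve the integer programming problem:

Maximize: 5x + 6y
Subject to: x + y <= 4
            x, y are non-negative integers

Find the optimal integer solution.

Objective: 5x + 6y, constraint: x + y <= 4
Coefficient of y is 6 > coefficient of x is 5, so allocate the entire budget to y.
Optimal: x = 0, y = 4, value = 24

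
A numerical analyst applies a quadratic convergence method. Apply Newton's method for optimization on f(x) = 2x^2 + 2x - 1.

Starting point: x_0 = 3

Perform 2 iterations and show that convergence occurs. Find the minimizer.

f(x) = 2x^2 + 2x - 1, f'(x) = 4x + (2), f''(x) = 4
Step 1: f'(3) = 14, x_1 = 3 - 14/4 = -1/2
Step 2: f'(-1/2) = 0, x_2 = -1/2 (converged)
Newton's method converges in 1 step for quadratics.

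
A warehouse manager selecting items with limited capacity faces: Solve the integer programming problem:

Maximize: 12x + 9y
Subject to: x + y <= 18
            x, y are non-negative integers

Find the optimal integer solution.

Objective: 12x + 9y, constraint: x + y <= 18
Coefficient of x is 12 >= coefficient of y is 9, so allocate the entire budget to x.
Optimal: x = 18, y = 0, value = 216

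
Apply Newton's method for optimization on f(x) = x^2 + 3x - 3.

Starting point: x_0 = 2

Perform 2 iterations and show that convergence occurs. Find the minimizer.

f(x) = x^2 + 3x - 3, f'(x) = 2x + (3), f''(x) = 2
Step 1: f'(2) = 7, x_1 = 2 - 7/2 = -3/2
Step 2: f'(-3/2) = 0, x_2 = -3/2 (converged)
Newton's method converges in 1 step for quadratics.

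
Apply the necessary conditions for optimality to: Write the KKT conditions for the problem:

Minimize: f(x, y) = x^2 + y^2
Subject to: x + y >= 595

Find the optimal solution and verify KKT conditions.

KKT conditions for min x^2 + y^2 s.t. x + y >= 595:
Stationarity: 2x = mu, 2y = mu
So x = y = mu/2.
Complementary slackness: mu*(x + y - 595) = 0
Primal feasibility: x + y >= 595; dual feasibility: mu >= 0
If mu = 0 then x = y = 0, but 0 + 0 < 595 is infeasible, so the constraint is active.
Constraint active: x + y = 2*(mu/2) = 595 => mu = 595
x = y = 595/2, f = 354025/2
Verify: stationarity 2*(595/2) = 595 = mu; primal 595/2 + 595/2 = 595 >= 595; dual mu = 595 >= 0; complementary slackness 595*(595 - 595) = 0. All KKT conditions hold.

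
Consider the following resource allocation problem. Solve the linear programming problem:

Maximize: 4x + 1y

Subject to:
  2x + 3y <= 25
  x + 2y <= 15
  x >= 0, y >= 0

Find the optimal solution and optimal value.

Feasible vertices: (0, 0), (0, 15/2), (5, 5), (25/2, 0)
Objective 4x + 1y at each:
  (0, 0): 0
  (0, 15/2): 15/2
  (5, 5): 25
  (25/2, 0): 50
Maximum is 50 at (25/2, 0).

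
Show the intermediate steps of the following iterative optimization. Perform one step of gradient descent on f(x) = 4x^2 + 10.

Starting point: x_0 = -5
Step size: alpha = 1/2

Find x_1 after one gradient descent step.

f(x) = 4x^2 + 10
f'(x) = 8x + 0
f'(-5) = 8*-5 + (0) = -40
x_1 = x_0 - alpha * f'(x_0) = -5 - 1/2 * -40 = 15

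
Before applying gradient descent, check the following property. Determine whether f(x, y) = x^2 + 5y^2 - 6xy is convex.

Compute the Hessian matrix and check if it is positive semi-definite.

f(x,y) = x^2 + 5y^2 - 6xy
Hessian H = [[2, -6], [-6, 10]]
trace(H) = 12, det(H) = -16
Eigenvalues: (12 +/- sqrt(208)) / 2 = 13.21, -1.211
Since not both eigenvalues positive, f is neither convex nor concave.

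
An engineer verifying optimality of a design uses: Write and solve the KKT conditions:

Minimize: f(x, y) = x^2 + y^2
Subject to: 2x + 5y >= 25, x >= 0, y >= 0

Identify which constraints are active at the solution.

KKT conditions for min x^2 + y^2 s.t. 2x + 5y >= 25, x >= 0, y >= 0:
Stationarity: 2x = mu*2 + mu_x, 2y = mu*5 + mu_y, with mu, mu_x, mu_y >= 0
Complementary slackness: mu*(2x + 5y - 25) = 0, mu_x*x = 0, mu_y*y = 0
(0, 0) is infeasible (2*0 + 5*0 < 25), so if mu = 0 stationarity would force x = mu_x/2 >= 0, y = mu_y/2 >= 0 with mu_x*x = mu_y*y = 0, i.e. x = y = 0: contradiction. Hence mu > 0 and 2x + 5y = 25 is active.
Try x > 0, y > 0 (so mu_x = mu_y = 0): x = 2*mu/2, y = 5*mu/2
Substitute: 2*(2*mu/2) + 5*(5*mu/2) = 25
  mu*29/2 = 25 => mu = 50/29
x* = 50/29 > 0, y* = 125/29 > 0, consistent with mu_x = mu_y = 0.
f is convex and the constraints are linear, so this KKT point is the global minimum.
f* = 625/29
Active constraints: 2x + 5y >= 25 (holds with equality, mu = 50/29 > 0); x >= 0 and y >= 0 are inactive (mu_x = mu_y = 0).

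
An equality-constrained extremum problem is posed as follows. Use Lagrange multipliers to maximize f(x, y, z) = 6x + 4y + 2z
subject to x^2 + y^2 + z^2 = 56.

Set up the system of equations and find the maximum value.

Lagrange conditions: 6 = 2*lambda*x, 4 = 2*lambda*y, 2 = 2*lambda*z
So x:6 = y:4 = z:2, i.e. x = 6t, y = 4t, z = 2t
Constraint: t^2*(6^2 + 4^2 + 2^2) = 56
  t^2 * 56 = 56  =>  t = sqrt(1)
Maximum = 6*6t + 4*4t + 2*2t = 56*sqrt(1) = 56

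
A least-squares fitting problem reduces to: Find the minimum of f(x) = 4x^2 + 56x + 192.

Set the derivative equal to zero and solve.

f(x) = 4x^2 + 56x + 192
f'(x) = 8x + (56) = 0
x = -56/8 = -7
f(-7) = -4
Since f''(x) = 8 > 0, this is a minimum.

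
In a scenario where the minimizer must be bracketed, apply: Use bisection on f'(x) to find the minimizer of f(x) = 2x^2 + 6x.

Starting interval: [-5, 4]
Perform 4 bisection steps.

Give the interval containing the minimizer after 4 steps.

Finding critical point of f(x) = 2x^2 + 6x using bisection on f'(x) = 4x + 6.
f'(x) = 0 when x = -3/2.
Starting interval: [-5, 4]
Step 1: mid = -1/2, f'(mid) = 4, new interval = [-5, -1/2]
Step 2: mid = -11/4, f'(mid) = -5, new interval = [-11/4, -1/2]
Step 3: mid = -13/8, f'(mid) = -1/2, new interval = [-13/8, -1/2]
Step 4: mid = -17/16, f'(mid) = 7/4, new interval = [-13/8, -17/16]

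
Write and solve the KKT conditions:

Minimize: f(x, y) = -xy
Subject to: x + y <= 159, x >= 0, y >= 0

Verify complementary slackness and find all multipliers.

Problem: min -xy s.t. x + y <= 159 (multiplier lambda), x >= 0 (mu_x), y >= 0 (mu_y)
KKT stationarity: -y + lambda - mu_x = 0, -x + lambda - mu_y = 0, with lambda, mu_x, mu_y >= 0
Complementary slackness: lambda*(x + y - 159) = 0, mu_x*x = 0, mu_y*y = 0
If lambda = 0: y = -mu_x <= 0 and x = -mu_y <= 0 force x = y = 0 with f = 0; but x = y = 159/2 is feasible with f = -25281/4 < 0, so this is not the minimum. Hence lambda > 0 and x + y = 159.
Try x > 0, y > 0 (so mu_x = mu_y = 0): y = lambda, x = lambda => x = y = lambda
x + y = 159 => 2*lambda = 159 => lambda = 159/2
x* = y* = 159/2 > 0, consistent with mu_x = mu_y = 0.
(Any feasible point with x = 0 or y = 0 has f = 0 > -25281/4, so the minimum is not on those boundaries.)
min(-xy) = -25281/4 (i.e. max xy = 25281/4)
Multipliers: lambda = 159/2, mu_x = 0, mu_y = 0
Complementary slackness: lambda*(x + y - 159) = 159/2*(159/2 + 159/2 - 159) = 0, mu_x*x = 0*159/2 = 0, mu_y*y = 0*159/2 = 0. Satisfied.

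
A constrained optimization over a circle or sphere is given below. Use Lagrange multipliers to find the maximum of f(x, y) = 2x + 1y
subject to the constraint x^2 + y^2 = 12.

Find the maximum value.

Set up Lagrange conditions: grad f = lambda * grad g
  2 = 2*lambda*x
  1 = 2*lambda*y
From these: x/y = 2/1, so x = 2t, y = 1t for some t.
Substitute into constraint: (2t)^2 + (1t)^2 = 12
  t^2 * 5 = 12
  t = sqrt(12/5)
Maximum = 2*x + 1*y = (2^2 + 1^2)*t = 5 * sqrt(12/5) = sqrt(60)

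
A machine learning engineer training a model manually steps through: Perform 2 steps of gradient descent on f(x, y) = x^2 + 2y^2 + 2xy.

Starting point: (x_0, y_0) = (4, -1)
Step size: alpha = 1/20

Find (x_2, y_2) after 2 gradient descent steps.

f(x,y) = x^2 + 2y^2 + 2xy
grad_x = 2x + 2y, grad_y = 4y + 2x
Step 1: grad = (6, 4), (37/10, -6/5)
Step 2: grad = (5, 13/5), (69/20, -133/100)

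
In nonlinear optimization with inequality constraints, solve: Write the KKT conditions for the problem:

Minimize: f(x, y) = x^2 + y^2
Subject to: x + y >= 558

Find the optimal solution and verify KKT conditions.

KKT conditions for min x^2 + y^2 s.t. x + y >= 558:
Stationarity: 2x = mu, 2y = mu
So x = y = mu/2.
Complementary slackness: mu*(x + y - 558) = 0
Primal feasibility: x + y >= 558; dual feasibility: mu >= 0
If mu = 0 then x = y = 0, but 0 + 0 < 558 is infeasible, so the constraint is active.
Constraint active: x + y = 2*(mu/2) = 558 => mu = 558
x = y = 279, f = 155682
Verify: stationarity 2*279 = 558 = mu; primal 279 + 279 = 558 >= 558; dual mu = 558 >= 0; complementary slackness 558*(558 - 558) = 0. All KKT conditions hold.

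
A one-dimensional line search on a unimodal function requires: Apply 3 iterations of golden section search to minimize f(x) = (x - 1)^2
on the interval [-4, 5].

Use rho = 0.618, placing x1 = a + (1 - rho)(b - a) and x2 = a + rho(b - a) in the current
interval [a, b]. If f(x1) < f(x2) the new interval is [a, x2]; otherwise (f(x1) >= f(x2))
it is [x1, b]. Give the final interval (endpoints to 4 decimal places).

Golden section search for min of f(x) = (x - 1)^2 on [-4, 5].
Each step: x1 = a + (1 - rho)(b - a), x2 = a + rho(b - a); if f(x1) < f(x2) keep [a, x2], otherwise keep [x1, b].
Step 1: [-4.0000, 5.0000], x1=-0.5620 (f=2.4398), x2=1.5620 (f=0.3158); f(x1) > f(x2) => keep [-0.5620, 5.0000]
Step 2: [-0.5620, 5.0000], x1=1.5627 (f=0.3166), x2=2.8753 (f=3.5168); f(x1) < f(x2) => keep [-0.5620, 2.8753]
Step 3: [-0.5620, 2.8753], x1=0.7511 (f=0.0620), x2=1.5623 (f=0.3161); f(x1) < f(x2) => keep [-0.5620, 1.5623]
Final interval: [-0.5620, 1.5623]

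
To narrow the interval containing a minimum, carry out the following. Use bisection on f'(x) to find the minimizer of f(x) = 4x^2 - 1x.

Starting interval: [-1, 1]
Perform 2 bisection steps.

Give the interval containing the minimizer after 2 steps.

Finding critical point of f(x) = 4x^2 - 1x using bisection on f'(x) = 8x + -1.
f'(x) = 0 when x = 1/8.
Starting interval: [-1, 1]
Step 1: mid = 0, f'(mid) = -1, new interval = [0, 1]
Step 2: mid = 1/2, f'(mid) = 3, new interval = [0, 1/2]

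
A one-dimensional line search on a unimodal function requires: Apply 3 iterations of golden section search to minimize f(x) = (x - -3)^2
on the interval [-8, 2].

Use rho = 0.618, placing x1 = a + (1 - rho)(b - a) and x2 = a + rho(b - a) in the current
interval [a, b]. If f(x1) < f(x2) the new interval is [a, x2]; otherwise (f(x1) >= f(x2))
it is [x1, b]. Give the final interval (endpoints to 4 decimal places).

Golden section search for min of f(x) = (x - -3)^2 on [-8, 2].
Each step: x1 = a + (1 - rho)(b - a), x2 = a + rho(b - a); if f(x1) < f(x2) keep [a, x2], otherwise keep [x1, b].
Step 1: [-8.0000, 2.0000], x1=-4.1800 (f=1.3924), x2=-1.8200 (f=1.3924); f(x1) = f(x2) (tie, not '<') => keep [-4.1800, 2.0000]
Step 2: [-4.1800, 2.0000], x1=-1.8192 (f=1.3942), x2=-0.3608 (f=6.9656); f(x1) < f(x2) => keep [-4.1800, -0.3608]
Step 3: [-4.1800, -0.3608], x1=-2.7211 (f=0.0778), x2=-1.8197 (f=1.3931); f(x1) < f(x2) => keep [-4.1800, -1.8197]
Final interval: [-4.1800, -1.8197]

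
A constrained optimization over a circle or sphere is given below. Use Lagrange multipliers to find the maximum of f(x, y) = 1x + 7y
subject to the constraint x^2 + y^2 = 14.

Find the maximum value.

Set up Lagrange conditions: grad f = lambda * grad g
  1 = 2*lambda*x
  7 = 2*lambda*y
From these: x/y = 1/7, so x = 1t, y = 7t for some t.
Substitute into constraint: (1t)^2 + (7t)^2 = 14
  t^2 * 50 = 14
  t = sqrt(14/50)
Maximum = 1*x + 7*y = (1^2 + 7^2)*t = 50 * sqrt(14/50) = sqrt(700)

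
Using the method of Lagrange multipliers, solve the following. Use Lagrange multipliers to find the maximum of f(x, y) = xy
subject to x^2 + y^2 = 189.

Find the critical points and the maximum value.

Lagrange conditions: y = 2*lambda*x and x = 2*lambda*y
If x = 0 then y = 0, violating the constraint, so x, y != 0.
Dividing: y/x = x/y => x^2 = y^2 => y = x or y = -x
Constraint: 2x^2 = 189 => x^2 = 189/2 => x = +/-sqrt(189/2)
Critical points: (sqrt(189/2), sqrt(189/2)), (-sqrt(189/2), -sqrt(189/2)), (sqrt(189/2), -sqrt(189/2)), (-sqrt(189/2), sqrt(189/2))
  y = x:  xy = x^2 = 189/2  at (sqrt(189/2), sqrt(189/2)) and (-sqrt(189/2), -sqrt(189/2))
  y = -x: xy = -x^2 = -189/2 at (sqrt(189/2), -sqrt(189/2)) and (-sqrt(189/2), sqrt(189/2))
Maximum xy = 189/2 at (sqrt(189/2), sqrt(189/2)) and (-sqrt(189/2), -sqrt(189/2))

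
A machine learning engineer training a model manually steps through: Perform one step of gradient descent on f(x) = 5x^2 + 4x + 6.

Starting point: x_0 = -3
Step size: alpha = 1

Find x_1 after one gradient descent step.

f(x) = 5x^2 + 4x + 6
f'(x) = 10x + 4
f'(-3) = 10*-3 + (4) = -26
x_1 = x_0 - alpha * f'(x_0) = -3 - 1 * -26 = 23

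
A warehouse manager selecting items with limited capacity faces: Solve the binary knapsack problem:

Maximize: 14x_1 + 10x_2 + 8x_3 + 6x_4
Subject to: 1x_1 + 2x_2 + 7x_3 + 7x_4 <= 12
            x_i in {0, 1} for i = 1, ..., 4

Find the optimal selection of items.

Items: item 1 (v=14, w=1), item 2 (v=10, w=2), item 3 (v=8, w=7), item 4 (v=6, w=7)
Capacity: 12
Checking all 16 subsets (w = total weight, v = total value):
  {}: w = 0, v = 0
  {1}: w = 1, v = 14
  {2}: w = 2, v = 10
  {3}: w = 7, v = 8
  {4}: w = 7, v = 6
  {1, 2}: w = 3, v = 24
  {1, 3}: w = 8, v = 22
  {1, 4}: w = 8, v = 20
  {2, 3}: w = 9, v = 18
  {2, 4}: w = 9, v = 16
  {3, 4}: w = 14 > 12, infeasible
  {1, 2, 3}: w = 10, v = 32
  {1, 2, 4}: w = 10, v = 30
  {1, 3, 4}: w = 15 > 12, infeasible
  {2, 3, 4}: w = 16 > 12, infeasible
  {1, 2, 3, 4}: w = 17 > 12, infeasible
Best feasible subset: items [1, 2, 3]
Total weight: 10 <= 12, total value: 32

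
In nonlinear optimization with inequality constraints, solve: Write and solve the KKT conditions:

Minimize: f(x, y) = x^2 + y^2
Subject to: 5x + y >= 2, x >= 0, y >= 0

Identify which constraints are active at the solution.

KKT conditions for min x^2 + y^2 s.t. 5x + 1y >= 2, x >= 0, y >= 0:
Stationarity: 2x = mu*5 + mu_x, 2y = mu*1 + mu_y, with mu, mu_x, mu_y >= 0
Complementary slackness: mu*(5x + y - 2) = 0, mu_x*x = 0, mu_y*y = 0
(0, 0) is infeasible (5*0 + 1*0 < 2), so if mu = 0 stationarity would force x = mu_x/2 >= 0, y = mu_y/2 >= 0 with mu_x*x = mu_y*y = 0, i.e. x = y = 0: contradiction. Hence mu > 0 and 5x + y = 2 is active.
Try x > 0, y > 0 (so mu_x = mu_y = 0): x = 5*mu/2, y = 1*mu/2
Substitute: 5*(5*mu/2) + 1*(1*mu/2) = 2
  mu*26/2 = 2 => mu = 2/13
x* = 5/13 > 0, y* = 1/13 > 0, consistent with mu_x = mu_y = 0.
f is convex and the constraints are linear, so this KKT point is the global minimum.
f* = 2/13
Active constraints: 5x + y >= 2 (holds with equality, mu = 2/13 > 0); x >= 0 and y >= 0 are inactive (mu_x = mu_y = 0).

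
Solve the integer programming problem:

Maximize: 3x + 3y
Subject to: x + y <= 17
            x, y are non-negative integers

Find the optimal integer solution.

Objective: 3x + 3y, constraint: x + y <= 17
Coefficient of x is 3 >= coefficient of y is 3, so allocate the entire budget to x.
Optimal: x = 17, y = 0, value = 51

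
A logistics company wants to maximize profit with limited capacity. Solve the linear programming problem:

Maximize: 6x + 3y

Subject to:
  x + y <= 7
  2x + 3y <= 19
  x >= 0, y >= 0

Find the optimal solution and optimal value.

Feasible vertices: (0, 0), (0, 19/3), (2, 5), (7, 0)
Objective 6x + 3y at each:
  (0, 0): 0
  (0, 19/3): 19
  (2, 5): 27
  (7, 0): 42
Maximum is 42 at (7, 0).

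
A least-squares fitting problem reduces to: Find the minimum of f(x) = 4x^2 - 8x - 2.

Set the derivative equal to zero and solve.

f(x) = 4x^2 - 8x - 2
f'(x) = 8x + (-8) = 0
x = 8/8 = 1
f(1) = -6
Since f''(x) = 8 > 0, this is a minimum.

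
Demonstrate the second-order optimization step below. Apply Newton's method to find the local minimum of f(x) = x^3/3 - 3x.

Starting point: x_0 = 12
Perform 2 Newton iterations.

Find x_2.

f(x) = x^3/3 - 3x
f'(x) = x^2 - 3, f''(x) = 2x
Newton update: x_{n+1} = x_n - (x_n^2 - 3)/(2*x_n)
Step 1: x_0 = 12, f'=141, f''=24, x_1 = 49/8
Step 2: x_1 = 49/8, f'=2209/64, f''=49/4, x_2 = 2593/784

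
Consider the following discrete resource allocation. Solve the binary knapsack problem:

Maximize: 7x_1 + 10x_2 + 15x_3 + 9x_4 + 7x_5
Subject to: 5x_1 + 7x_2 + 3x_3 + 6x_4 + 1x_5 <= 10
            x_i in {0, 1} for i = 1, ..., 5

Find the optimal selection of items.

Items: item 1 (v=7, w=5), item 2 (v=10, w=7), item 3 (v=15, w=3), item 4 (v=9, w=6), item 5 (v=7, w=1)
Capacity: 10
Checking all 32 subsets (w = total weight, v = total value):
  {}: w = 0, v = 0
  {1}: w = 5, v = 7
  {2}: w = 7, v = 10
  {3}: w = 3, v = 15
  {4}: w = 6, v = 9
  {5}: w = 1, v = 7
  {1, 2}: w = 12 > 10, infeasible
  {1, 3}: w = 8, v = 22
  {1, 4}: w = 11 > 10, infeasible
  {1, 5}: w = 6, v = 14
  {2, 3}: w = 10, v = 25
  {2, 4}: w = 13 > 10, infeasible
  {2, 5}: w = 8, v = 17
  {3, 4}: w = 9, v = 24
  {3, 5}: w = 4, v = 22
  {4, 5}: w = 7, v = 16
  {1, 2, 3}: w = 15 > 10, infeasible
  {1, 2, 4}: w = 18 > 10, infeasible
  {1, 2, 5}: w = 13 > 10, infeasible
  {1, 3, 4}: w = 14 > 10, infeasible
  {1, 3, 5}: w = 9, v = 29
  {1, 4, 5}: w = 12 > 10, infeasible
  {2, 3, 4}: w = 16 > 10, infeasible
  {2, 3, 5}: w = 11 > 10, infeasible
  {2, 4, 5}: w = 14 > 10, infeasible
  {3, 4, 5}: w = 10, v = 31
  {1, 2, 3, 4}: w = 21 > 10, infeasible
  {1, 2, 3, 5}: w = 16 > 10, infeasible
  {1, 2, 4, 5}: w = 19 > 10, infeasible
  {1, 3, 4, 5}: w = 15 > 10, infeasible
  {2, 3, 4, 5}: w = 17 > 10, infeasible
  {1, 2, 3, 4, 5}: w = 22 > 10, infeasible
Best feasible subset: items [3, 4, 5]
Total weight: 10 <= 10, total value: 31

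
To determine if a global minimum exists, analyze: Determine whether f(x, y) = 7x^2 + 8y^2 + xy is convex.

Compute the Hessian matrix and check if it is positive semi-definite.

f(x,y) = 7x^2 + 8y^2 + xy
Hessian H = [[14, 1], [1, 16]]
trace(H) = 30, det(H) = 223
Eigenvalues: (30 +/- sqrt(8)) / 2 = 16.41, 13.59
Since both eigenvalues > 0, f is convex.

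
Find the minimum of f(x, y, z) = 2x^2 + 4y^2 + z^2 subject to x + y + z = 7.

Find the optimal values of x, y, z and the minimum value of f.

Using Lagrange multipliers on f = 2x^2 + 4y^2 + z^2 with constraint x + y + z = 7:
Conditions: 2*2*x = lambda, 2*4*y = lambda, 2*1*z = lambda
So x = lambda/4, y = lambda/8, z = lambda/2
Substituting into constraint: lambda * (7/8) = 7
lambda = 8
x = 2, y = 1, z = 4
Minimum value = 28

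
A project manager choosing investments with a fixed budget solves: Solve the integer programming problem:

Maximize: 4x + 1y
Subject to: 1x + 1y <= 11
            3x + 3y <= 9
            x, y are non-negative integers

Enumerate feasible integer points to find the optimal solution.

Constraint 1: 1x + 1y <= 11
Constraint 2: 3x + 3y <= 9
Feasible x range (need y >= 0): 0 <= x <= min(11/1, 9/3) => x in {0, ..., 3}.
Enumerate feasible integer points row by row (the coefficient of y is 1 > 0, so for each x the largest feasible y gives the best value):
  x = 0: y <= min((11 - 1*0)/1, (9 - 3*0)/3) => y in {0, ..., 3}; best 4*0 + 1*3 = 3
  x = 1: y <= min((11 - 1*1)/1, (9 - 3*1)/3) => y in {0, ..., 2}; best 4*1 + 1*2 = 6
  x = 2: y <= min((11 - 1*2)/1, (9 - 3*2)/3) => y in {0, ..., 1}; best 4*2 + 1*1 = 9
  x = 3: y <= min((11 - 1*3)/1, (9 - 3*3)/3) => y in {0}; best 4*3 + 1*0 = 12
The maximum 4x + 1y = 12 is achieved at x = 3, y = 0.
Check: 1*3 + 1*0 = 3 <= 11 and 3*3 + 3*0 = 9 <= 9.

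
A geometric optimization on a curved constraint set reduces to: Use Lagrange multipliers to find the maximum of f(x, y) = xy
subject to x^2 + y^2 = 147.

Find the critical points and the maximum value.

Lagrange conditions: y = 2*lambda*x and x = 2*lambda*y
If x = 0 then y = 0, violating the constraint, so x, y != 0.
Dividing: y/x = x/y => x^2 = y^2 => y = x or y = -x
Constraint: 2x^2 = 147 => x^2 = 147/2 => x = +/-sqrt(147/2)
Critical points: (sqrt(147/2), sqrt(147/2)), (-sqrt(147/2), -sqrt(147/2)), (sqrt(147/2), -sqrt(147/2)), (-sqrt(147/2), sqrt(147/2))
  y = x:  xy = x^2 = 147/2  at (sqrt(147/2), sqrt(147/2)) and (-sqrt(147/2), -sqrt(147/2))
  y = -x: xy = -x^2 = -147/2 at (sqrt(147/2), -sqrt(147/2)) and (-sqrt(147/2), sqrt(147/2))
Maximum xy = 147/2 at (sqrt(147/2), sqrt(147/2)) and (-sqrt(147/2), -sqrt(147/2))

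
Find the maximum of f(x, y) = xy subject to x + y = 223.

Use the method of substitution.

Substitute y = 223 - x into f(x,y) = xy:
g(x) = x(223 - x) = 223x - x^2
g'(x) = 223 - 2x = 0  =>  x = 223/2
y = 223 - 223/2 = 223/2
Maximum value = (223/2) * (223/2) = 49729/4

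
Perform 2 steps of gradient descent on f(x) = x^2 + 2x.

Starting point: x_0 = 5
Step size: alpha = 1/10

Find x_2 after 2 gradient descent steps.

f(x) = x^2 + 2x, f'(x) = 2x + (2)
Step 1: f'(5) = 12, x_1 = 5 - 1/10 * 12 = 19/5
Step 2: f'(19/5) = 48/5, x_2 = 19/5 - 1/10 * 48/5 = 71/25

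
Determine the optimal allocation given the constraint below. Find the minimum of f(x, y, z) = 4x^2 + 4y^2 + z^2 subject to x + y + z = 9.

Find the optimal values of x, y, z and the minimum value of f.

Using Lagrange multipliers on f = 4x^2 + 4y^2 + z^2 with constraint x + y + z = 9:
Conditions: 2*4*x = lambda, 2*4*y = lambda, 2*1*z = lambda
So x = lambda/8, y = lambda/8, z = lambda/2
Substituting into constraint: lambda * (3/4) = 9
lambda = 12
x = 3/2, y = 3/2, z = 6
Minimum value = 54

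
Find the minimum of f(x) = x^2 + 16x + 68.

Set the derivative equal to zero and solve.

f(x) = x^2 + 16x + 68
f'(x) = 2x + (16) = 0
x = -16/2 = -8
f(-8) = 4
Since f''(x) = 2 > 0, this is a minimum.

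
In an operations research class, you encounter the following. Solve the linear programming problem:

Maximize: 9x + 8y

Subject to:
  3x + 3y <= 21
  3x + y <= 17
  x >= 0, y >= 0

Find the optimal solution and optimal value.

Feasible vertices: (0, 0), (0, 7), (5, 2), (17/3, 0)
Objective 9x + 8y at each:
  (0, 0): 0
  (0, 7): 56
  (5, 2): 61
  (17/3, 0): 51
Maximum is 61 at (5, 2).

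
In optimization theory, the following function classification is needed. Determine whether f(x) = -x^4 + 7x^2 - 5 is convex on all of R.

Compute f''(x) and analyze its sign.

f(x) = -x^4 + 7x^2 - 5
f'(x) = -4x^3 + 14x
f''(x) = -12x^2 + 14
f''(x) = -12x^2 + 14 -> -inf as |x| -> inf
Therefore, f is not globally convex on R.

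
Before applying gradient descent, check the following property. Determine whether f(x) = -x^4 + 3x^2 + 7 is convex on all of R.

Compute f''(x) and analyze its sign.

f(x) = -x^4 + 3x^2 + 7
f'(x) = -4x^3 + 6x
f''(x) = -12x^2 + 6
f''(x) = -12x^2 + 6 -> -inf as |x| -> inf
Therefore, f is not globally convex on R.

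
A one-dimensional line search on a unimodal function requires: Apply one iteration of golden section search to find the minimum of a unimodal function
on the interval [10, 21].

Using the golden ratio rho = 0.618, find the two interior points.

Golden section search on [10, 21].
Golden ratio rho = 0.618 (approx).
Interior points:
  x_1 = 10 + (1-0.618)*11 = 14.2020
  x_2 = 10 + 0.618*11 = 16.7980
Compare f(x_1) and f(x_2) to determine which subinterval to keep.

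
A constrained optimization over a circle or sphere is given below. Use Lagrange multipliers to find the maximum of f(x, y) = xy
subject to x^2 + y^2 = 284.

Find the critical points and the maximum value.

Lagrange conditions: y = 2*lambda*x and x = 2*lambda*y
If x = 0 then y = 0, violating the constraint, so x, y != 0.
Dividing: y/x = x/y => x^2 = y^2 => y = x or y = -x
Constraint: 2x^2 = 284 => x^2 = 142 => x = +/-sqrt(142)
Critical points: (sqrt(142), sqrt(142)), (-sqrt(142), -sqrt(142)), (sqrt(142), -sqrt(142)), (-sqrt(142), sqrt(142))
  y = x:  xy = x^2 = 142  at (sqrt(142), sqrt(142)) and (-sqrt(142), -sqrt(142))
  y = -x: xy = -x^2 = -142 at (sqrt(142), -sqrt(142)) and (-sqrt(142), sqrt(142))
Maximum xy = 142 at (sqrt(142), sqrt(142)) and (-sqrt(142), -sqrt(142))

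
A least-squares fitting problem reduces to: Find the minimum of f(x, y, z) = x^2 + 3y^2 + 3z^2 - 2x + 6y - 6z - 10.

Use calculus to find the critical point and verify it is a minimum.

f(x,y,z) = x^2 + 3y^2 + 3z^2 - 2x + 6y - 6z - 10
df/dx = 2x + (-2) = 0 => x = 1
df/dy = 6y + (6) = 0 => y = -1
df/dz = 6z + (-6) = 0 => z = 1
f(1,-1,1) = 1*(1)^2 + 3*(-1)^2 + 3*(1)^2 + -2*(1) + 6*(-1) + -6*(1) + -10 = -17
Hessian is diagonal with entries 2, 6, 6 > 0, confirmed minimum.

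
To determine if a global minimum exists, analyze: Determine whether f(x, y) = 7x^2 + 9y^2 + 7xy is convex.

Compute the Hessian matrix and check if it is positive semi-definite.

f(x,y) = 7x^2 + 9y^2 + 7xy
Hessian H = [[14, 7], [7, 18]]
trace(H) = 32, det(H) = 203
Eigenvalues: (32 +/- sqrt(212)) / 2 = 23.28, 8.72
Since both eigenvalues > 0, f is convex.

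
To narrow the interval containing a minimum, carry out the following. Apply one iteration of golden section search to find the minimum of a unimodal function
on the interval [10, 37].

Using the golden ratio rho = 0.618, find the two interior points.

Golden section search on [10, 37].
Golden ratio rho = 0.618 (approx).
Interior points:
  x_1 = 10 + (1-0.618)*27 = 20.3140
  x_2 = 10 + 0.618*27 = 26.6860
Compare f(x_1) and f(x_2) to determine which subinterval to keep.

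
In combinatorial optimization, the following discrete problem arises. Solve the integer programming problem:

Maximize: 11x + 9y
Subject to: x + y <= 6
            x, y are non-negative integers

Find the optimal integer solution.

Objective: 11x + 9y, constraint: x + y <= 6
Coefficient of x is 11 >= coefficient of y is 9, so allocate the entire budget to x.
Optimal: x = 6, y = 0, value = 66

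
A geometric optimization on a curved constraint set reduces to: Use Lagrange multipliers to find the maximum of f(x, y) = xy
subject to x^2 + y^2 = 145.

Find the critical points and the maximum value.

Lagrange conditions: y = 2*lambda*x and x = 2*lambda*y
If x = 0 then y = 0, violating the constraint, so x, y != 0.
Dividing: y/x = x/y => x^2 = y^2 => y = x or y = -x
Constraint: 2x^2 = 145 => x^2 = 145/2 => x = +/-sqrt(145/2)
Critical points: (sqrt(145/2), sqrt(145/2)), (-sqrt(145/2), -sqrt(145/2)), (sqrt(145/2), -sqrt(145/2)), (-sqrt(145/2), sqrt(145/2))
  y = x:  xy = x^2 = 145/2  at (sqrt(145/2), sqrt(145/2)) and (-sqrt(145/2), -sqrt(145/2))
  y = -x: xy = -x^2 = -145/2 at (sqrt(145/2), -sqrt(145/2)) and (-sqrt(145/2), sqrt(145/2))
Maximum xy = 145/2 at (sqrt(145/2), sqrt(145/2)) and (-sqrt(145/2), -sqrt(145/2))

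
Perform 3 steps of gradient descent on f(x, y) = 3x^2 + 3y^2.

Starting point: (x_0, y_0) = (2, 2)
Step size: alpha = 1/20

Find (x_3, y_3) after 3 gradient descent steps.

f(x,y) = 3x^2 + 3y^2
grad_x = 6x + 0y, grad_y = 6y + 0x
Step 1: grad = (12, 12), (7/5, 7/5)
Step 2: grad = (42/5, 42/5), (49/50, 49/50)
Step 3: grad = (147/25, 147/25), (343/500, 343/500)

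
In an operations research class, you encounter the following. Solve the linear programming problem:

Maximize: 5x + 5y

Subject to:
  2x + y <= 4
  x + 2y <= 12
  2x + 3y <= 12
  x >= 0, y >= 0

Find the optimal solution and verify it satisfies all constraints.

Feasible vertices: (0, 0), (0, 4), (2, 0)
Objective 5x + 5y at each vertex:
  (0, 0): 0
  (0, 4): 20
  (2, 0): 10
Maximum is 20 at (0, 4).
Verify constraints at (x, y) = (0, 4):
  2*0 + 1*4 = 4 <= 4 (active)
  1*0 + 2*4 = 8 <= 12
  2*0 + 3*4 = 12 <= 12 (active)
  x = 0 >= 0, y = 4 >= 0. All constraints satisfied.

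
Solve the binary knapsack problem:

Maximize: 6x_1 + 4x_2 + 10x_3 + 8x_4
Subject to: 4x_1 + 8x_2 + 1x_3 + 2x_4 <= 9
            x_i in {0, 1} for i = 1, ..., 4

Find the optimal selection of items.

Items: item 1 (v=6, w=4), item 2 (v=4, w=8), item 3 (v=10, w=1), item 4 (v=8, w=2)
Capacity: 9
Checking all 16 subsets (w = total weight, v = total value):
  {}: w = 0, v = 0
  {1}: w = 4, v = 6
  {2}: w = 8, v = 4
  {3}: w = 1, v = 10
  {4}: w = 2, v = 8
  {1, 2}: w = 12 > 9, infeasible
  {1, 3}: w = 5, v = 16
  {1, 4}: w = 6, v = 14
  {2, 3}: w = 9, v = 14
  {2, 4}: w = 10 > 9, infeasible
  {3, 4}: w = 3, v = 18
  {1, 2, 3}: w = 13 > 9, infeasible
  {1, 2, 4}: w = 14 > 9, infeasible
  {1, 3, 4}: w = 7, v = 24
  {2, 3, 4}: w = 11 > 9, infeasible
  {1, 2, 3, 4}: w = 15 > 9, infeasible
Best feasible subset: items [1, 3, 4]
Total weight: 7 <= 9, total value: 24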